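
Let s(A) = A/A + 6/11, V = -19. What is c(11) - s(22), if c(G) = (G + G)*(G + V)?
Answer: -1953/11 ≈ -177.55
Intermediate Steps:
s(A) = 17/11 (s(A) = 1 + 6*(1/11) = 1 + 6/11 = 17/11)
c(G) = 2*G*(-19 + G) (c(G) = (G + G)*(G - 19) = (2*G)*(-19 + G) = 2*G*(-19 + G))
c(11) - s(22) = 2*11*(-19 + 11) - 1*17/11 = 2*11*(-8) - 17/11 = -176 - 17/11 = -1953/11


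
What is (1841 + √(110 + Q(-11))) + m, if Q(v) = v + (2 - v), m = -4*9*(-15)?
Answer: 2381 + 4*√7 ≈ 2391.6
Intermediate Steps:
m = 540 (m = -36*(-15) = 540)
Q(v) = 2
(1841 + √(110 + Q(-11))) + m = (1841 + √(110 + 2)) + 540 = (1841 + √112) + 540 = (1841 + 4*√7) + 540 = 2381 + 4*√7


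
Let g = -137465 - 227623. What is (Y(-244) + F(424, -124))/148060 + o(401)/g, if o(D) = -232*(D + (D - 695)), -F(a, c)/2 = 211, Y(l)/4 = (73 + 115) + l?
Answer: 107487331/1689216540 ≈ 0.063631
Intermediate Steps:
Y(l) = 752 + 4*l (Y(l) = 4*((73 + 115) + l) = 4*(188 + l) = 752 + 4*l)
F(a, c) = -422 (F(a, c) = -2*211 = -422)
g = -365088
o(D) = 161240 - 464*D (o(D) = -232*(D + (-695 + D)) = -232*(-695 + 2*D) = 161240 - 464*D)
(Y(-244) + F(424, -124))/148060 + o(401)/g = ((752 + 4*(-244)) - 422)/148060 + (161240 - 464*401)/(-365088) = ((752 - 976) - 422)*(1/148060) + (161240 - 186064)*(-1/365088) = (-224 - 422)*(1/148060) - 24824*(-1/365088) = -646*1/148060 + 3103/45636 = -323/74030 + 3103/45636 = 107487331/1689216540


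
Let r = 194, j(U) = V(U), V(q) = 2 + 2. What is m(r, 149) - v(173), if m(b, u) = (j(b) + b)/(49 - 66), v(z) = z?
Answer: -3139/17 ≈ -184.65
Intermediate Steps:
V(q) = 4
j(U) = 4
m(b, u) = -4/17 - b/17 (m(b, u) = (4 + b)/(49 - 66) = (4 + b)/(-17) = (4 + b)*(-1/17) = -4/17 - b/17)
m(r, 149) - v(173) = (-4/17 - 1/17*194) - 1*173 = (-4/17 - 194/17) - 173 = -198/17 - 173 = -3139/17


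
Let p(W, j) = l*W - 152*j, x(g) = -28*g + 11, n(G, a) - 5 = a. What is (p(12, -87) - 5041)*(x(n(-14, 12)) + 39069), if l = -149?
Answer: 246872580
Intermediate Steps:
n(G, a) = 5 + a
x(g) = 11 - 28*g
p(W, j) = -152*j - 149*W (p(W, j) = -149*W - 152*j = -152*j - 149*W)
(p(12, -87) - 5041)*(x(n(-14, 12)) + 39069) = ((-152*(-87) - 149*12) - 5041)*((11 - 28*(5 + 12)) + 39069) = ((13224 - 1788) - 5041)*((11 - 28*17) + 39069) = (11436 - 5041)*((11 - 476) + 39069) = 6395*(-465 + 39069) = 6395*38604 = 246872580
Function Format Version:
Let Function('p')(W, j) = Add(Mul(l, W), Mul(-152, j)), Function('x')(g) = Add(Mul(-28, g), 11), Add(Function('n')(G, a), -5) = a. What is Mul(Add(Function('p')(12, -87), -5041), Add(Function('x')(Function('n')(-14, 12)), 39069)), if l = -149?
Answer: 246872580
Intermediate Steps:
Function('n')(G, a) = Add(5, a)
Function('x')(g) = Add(11, Mul(-28, g))
Function('p')(W, j) = Add(Mul(-152, j), Mul(-149, W)) (Function('p')(W, j) = Add(Mul(-149, W), Mul(-152, j)) = Add(Mul(-152, j), Mul(-149, W)))
Mul(Add(Function('p')(12, -87), -5041), Add(Function('x')(Function('n')(-14, 12)), 39069)) = Mul(Add(Add(Mul(-152, -87), Mul(-149, 12)), -5041), Add(Add(11, Mul(-28, Add(5, 12))), 39069)) = Mul(Add(Add(13224, -1788), -5041), Add(Add(11, Mul(-28, 17)), 39069)) = Mul(Add(11436, -5041), Add(Add(11, -476), 39069)) = Mul(6395, Add(-465, 39069)) = Mul(6395, 38604) = 246872580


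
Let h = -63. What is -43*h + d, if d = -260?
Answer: 2449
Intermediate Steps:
-43*h + d = -43*(-63) - 260 = 2709 - 260 = 2449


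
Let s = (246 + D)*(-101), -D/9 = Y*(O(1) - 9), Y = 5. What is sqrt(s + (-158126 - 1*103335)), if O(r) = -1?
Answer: I*sqrt(331757) ≈ 575.98*I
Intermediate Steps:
D = 450 (D = -45*(-1 - 9) = -45*(-10) = -9*(-50) = 450)
s = -70296 (s = (246 + 450)*(-101) = 696*(-101) = -70296)
sqrt(s + (-158126 - 1*103335)) = sqrt(-70296 + (-158126 - 1*103335)) = sqrt(-70296 + (-158126 - 103335)) = sqrt(-70296 - 261461) = sqrt(-331757) = I*sqrt(331757)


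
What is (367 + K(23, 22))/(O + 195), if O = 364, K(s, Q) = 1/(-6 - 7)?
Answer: 4770/7267 ≈ 0.65639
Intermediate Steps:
K(s, Q) = -1/13 (K(s, Q) = 1/(-13) = -1/13)
(367 + K(23, 22))/(O + 195) = (367 - 1/13)/(364 + 195) = (4770/13)/559 = (4770/13)*(1/559) = 4770/7267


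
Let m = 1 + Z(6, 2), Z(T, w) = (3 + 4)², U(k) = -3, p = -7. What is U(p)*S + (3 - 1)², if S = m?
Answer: -146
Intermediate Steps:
Z(T, w) = 49 (Z(T, w) = 7² = 49)
m = 50 (m = 1 + 49 = 50)
S = 50
U(p)*S + (3 - 1)² = -3*50 + (3 - 1)² = -150 + 2² = -150 + 4 = -146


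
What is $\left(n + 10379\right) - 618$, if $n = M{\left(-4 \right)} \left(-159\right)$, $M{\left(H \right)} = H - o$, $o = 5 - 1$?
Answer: $11033$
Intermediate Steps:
$o = 4$
$M{\left(H \right)} = -4 + H$ ($M{\left(H \right)} = H - 4 = -4 + H$)
$n = 1272$ ($n = \left(-4 - 4\right) \left(-159\right) = \left(-8\right) \left(-159\right) = 1272$)
$\left(n + 10379\right) - 618 = \left(1272 + 10379\right) - 618 = 11651 - 618 = 11033$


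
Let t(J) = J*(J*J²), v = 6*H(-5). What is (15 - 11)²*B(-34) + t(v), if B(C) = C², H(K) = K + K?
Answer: 12978496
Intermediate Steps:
H(K) = 2*K
v = -60 (v = 6*(2*(-5)) = 6*(-10) = -60)
t(J) = J⁴ (t(J) = J*J³ = J⁴)
(15 - 11)²*B(-34) + t(v) = (15 - 11)²*(-34)² + (-60)⁴ = 4²*1156 + 12960000 = 16*1156 + 12960000 = 18496 + 12960000 = 12978496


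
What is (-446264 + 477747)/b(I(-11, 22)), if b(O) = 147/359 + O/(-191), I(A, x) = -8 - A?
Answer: 2158757827/27000 ≈ 79954.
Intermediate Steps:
b(O) = 147/359 - O/191 (b(O) = 147*(1/359) + O*(-1/191) = 147/359 - O/191)
(-446264 + 477747)/b(I(-11, 22)) = (-446264 + 477747)/(147/359 - (-8 - 1*(-11))/191) = 31483/(147/359 - (-8 + 11)/191) = 31483/(147/359 - 1/191*3) = 31483/(147/359 - 3/191) = 31483/(27000/68569) = 31483*(68569/27000) = 2158757827/27000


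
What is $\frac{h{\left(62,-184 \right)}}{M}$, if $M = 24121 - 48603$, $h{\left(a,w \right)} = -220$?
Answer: $\frac{110}{12241} \approx 0.0089862$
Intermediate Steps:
$M = -24482$ ($M = 24121 - 48603 = -24482$)
$\frac{h{\left(62,-184 \right)}}{M} = - \frac{220}{-24482} = \left(-220\right) \left(- \frac{1}{24482}\right) = \frac{110}{12241}$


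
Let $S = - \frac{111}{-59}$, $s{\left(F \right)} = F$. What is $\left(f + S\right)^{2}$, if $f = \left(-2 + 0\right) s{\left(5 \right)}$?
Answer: $\frac{229441}{3481} \approx 65.912$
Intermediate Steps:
$S = \frac{111}{59}$ ($S = \left(-111\right) \left(- \frac{1}{59}\right) = \frac{111}{59} \approx 1.8814$)
$f = -10$ ($f = \left(-2 + 0\right) 5 = \left(-2\right) 5 = -10$)
$\left(f + S\right)^{2} = \left(-10 + \frac{111}{59}\right)^{2} = \left(- \frac{479}{59}\right)^{2} = \frac{229441}{3481}$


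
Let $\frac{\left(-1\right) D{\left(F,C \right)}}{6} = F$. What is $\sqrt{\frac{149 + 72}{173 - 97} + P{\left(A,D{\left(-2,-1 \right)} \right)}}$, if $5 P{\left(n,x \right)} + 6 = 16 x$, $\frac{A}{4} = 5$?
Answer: $\frac{\sqrt{1447895}}{190} \approx 6.3331$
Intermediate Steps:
$A = 20$ ($A = 4 \cdot 5 = 20$)
$D{\left(F,C \right)} = - 6 F$
$P{\left(n,x \right)} = - \frac{6}{5} + \frac{16 x}{5}$
$\sqrt{\frac{149 + 72}{173 - 97} + P{\left(A,D{\left(-2,-1 \right)} \right)}} = \sqrt{\frac{149 + 72}{173 - 97} - \left(\frac{6}{5} - \frac{16 \left(\left(-6\right) \left(-2\right)\right)}{5}\right)} = \sqrt{\frac{221}{76} + \left(- \frac{6}{5} + \frac{16}{5} \cdot 12\right)} = \sqrt{221 \cdot \frac{1}{76} + \left(- \frac{6}{5} + \frac{192}{5}\right)} = \sqrt{\frac{221}{76} + \frac{186}{5}} = \sqrt{\frac{15241}{380}} = \frac{\sqrt{1447895}}{190}$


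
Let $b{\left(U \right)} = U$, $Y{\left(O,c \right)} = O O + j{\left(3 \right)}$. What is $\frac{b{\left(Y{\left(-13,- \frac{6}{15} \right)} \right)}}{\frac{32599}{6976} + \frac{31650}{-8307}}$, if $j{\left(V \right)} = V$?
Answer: $\frac{3322445568}{16669831} \approx 199.31$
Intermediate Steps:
$Y{\left(O,c \right)} = 3 + O^{2}$ ($Y{\left(O,c \right)} = O O + 3 = O^{2} + 3 = 3 + O^{2}$)
$\frac{b{\left(Y{\left(-13,- \frac{6}{15} \right)} \right)}}{\frac{32599}{6976} + \frac{31650}{-8307}} = \frac{3 + \left(-13\right)^{2}}{\frac{32599}{6976} + \frac{31650}{-8307}} = \frac{3 + 169}{32599 \cdot \frac{1}{6976} + 31650 \left(- \frac{1}{8307}\right)} = \frac{172}{\frac{32599}{6976} - \frac{10550}{2769}} = \frac{172}{\frac{16669831}{19316544}} = 172 \cdot \frac{19316544}{16669831} = \frac{3322445568}{16669831}$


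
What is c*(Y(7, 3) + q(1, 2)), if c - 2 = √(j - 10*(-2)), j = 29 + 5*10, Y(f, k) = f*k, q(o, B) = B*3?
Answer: 54 + 81*√11 ≈ 322.65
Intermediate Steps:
q(o, B) = 3*B
j = 79 (j = 29 + 50 = 79)
c = 2 + 3*√11 (c = 2 + √(79 - 10*(-2)) = 2 + √(79 + 20) = 2 + √99 = 2 + 3*√11 ≈ 11.950)
c*(Y(7, 3) + q(1, 2)) = (2 + 3*√11)*(7*3 + 3*2) = (2 + 3*√11)*(21 + 6) = (2 + 3*√11)*27 = 54 + 81*√11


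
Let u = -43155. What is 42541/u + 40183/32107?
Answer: 368233478/1385577585 ≈ 0.26576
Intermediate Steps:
42541/u + 40183/32107 = 42541/(-43155) + 40183/32107 = 42541*(-1/43155) + 40183*(1/32107) = -42541/43155 + 40183/32107 = 368233478/1385577585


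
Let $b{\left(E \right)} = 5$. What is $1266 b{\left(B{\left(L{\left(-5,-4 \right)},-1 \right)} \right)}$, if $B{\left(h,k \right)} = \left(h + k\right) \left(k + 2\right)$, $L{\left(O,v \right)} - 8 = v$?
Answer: $6330$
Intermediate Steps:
$L{\left(O,v \right)} = 8 + v$
$B{\left(h,k \right)} = \left(2 + k\right) \left(h + k\right)$ ($B{\left(h,k \right)} = \left(h + k\right) \left(2 + k\right) = \left(2 + k\right) \left(h + k\right)$)
$1266 b{\left(B{\left(L{\left(-5,-4 \right)},-1 \right)} \right)} = 1266 \cdot 5 = 6330$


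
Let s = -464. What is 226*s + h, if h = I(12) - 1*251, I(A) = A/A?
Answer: -105114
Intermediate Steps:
I(A) = 1
h = -250 (h = 1 - 1*251 = 1 - 251 = -250)
226*s + h = 226*(-464) - 250 = -104864 - 250 = -105114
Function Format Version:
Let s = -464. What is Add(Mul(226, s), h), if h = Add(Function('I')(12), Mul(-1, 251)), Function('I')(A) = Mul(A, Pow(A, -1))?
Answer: -105114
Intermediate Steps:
Function('I')(A) = 1
h = -250 (h = Add(1, Mul(-1, 251)) = Add(1, -251) = -250)
Add(Mul(226, s), h) = Add(Mul(226, -464), -250) = Add(-104864, -250) = -105114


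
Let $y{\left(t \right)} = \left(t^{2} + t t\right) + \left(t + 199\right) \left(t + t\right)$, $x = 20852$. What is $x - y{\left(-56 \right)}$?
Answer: $30596$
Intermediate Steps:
$y{\left(t \right)} = 2 t^{2} + 2 t \left(199 + t\right)$ ($y{\left(t \right)} = \left(t^{2} + t^{2}\right) + \left(199 + t\right) 2 t = 2 t^{2} + 2 t \left(199 + t\right)$)
$x - y{\left(-56 \right)} = 20852 - 2 \left(-56\right) \left(199 + 2 \left(-56\right)\right) = 20852 - 2 \left(-56\right) \left(199 - 112\right) = 20852 - 2 \left(-56\right) 87 = 20852 - -9744 = 20852 + 9744 = 30596$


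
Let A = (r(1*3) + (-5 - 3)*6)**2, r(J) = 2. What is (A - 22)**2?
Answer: 4384836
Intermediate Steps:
A = 2116 (A = (2 + (-5 - 3)*6)**2 = (2 - 8*6)**2 = (2 - 48)**2 = (-46)**2 = 2116)
(A - 22)**2 = (2116 - 22)**2 = 2094**2 = 4384836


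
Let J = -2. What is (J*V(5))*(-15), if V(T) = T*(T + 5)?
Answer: 1500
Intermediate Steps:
V(T) = T*(5 + T)
(J*V(5))*(-15) = -10*(5 + 5)*(-15) = -10*10*(-15) = -2*50*(-15) = -100*(-15) = 1500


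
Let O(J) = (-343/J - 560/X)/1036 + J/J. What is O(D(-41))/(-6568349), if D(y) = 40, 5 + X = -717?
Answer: -2121031/14037350014880 ≈ -1.5110e-7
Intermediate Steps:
X = -722 (X = -5 - 717 = -722)
O(J) = 13367/13357 - 49/(148*J) (O(J) = (-343/J - 560/(-722))/1036 + J/J = (-343/J - 560*(-1/722))*(1/1036) + 1 = (-343/J + 280/361)*(1/1036) + 1 = (280/361 - 343/J)*(1/1036) + 1 = (10/13357 - 49/(148*J)) + 1 = 13367/13357 - 49/(148*J))
O(D(-41))/(-6568349) = ((1/53428)*(-17689 + 53468*40)/40)/(-6568349) = ((1/53428)*(1/40)*(-17689 + 2138720))*(-1/6568349) = ((1/53428)*(1/40)*2121031)*(-1/6568349) = (2121031/2137120)*(-1/6568349) = -2121031/14037350014880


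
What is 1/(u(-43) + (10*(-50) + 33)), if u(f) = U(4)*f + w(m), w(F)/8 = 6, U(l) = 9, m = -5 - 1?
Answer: -1/806 ≈ -0.0012407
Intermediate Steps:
m = -6
w(F) = 48 (w(F) = 8*6 = 48)
u(f) = 48 + 9*f (u(f) = 9*f + 48 = 48 + 9*f)
1/(u(-43) + (10*(-50) + 33)) = 1/((48 + 9*(-43)) + (10*(-50) + 33)) = 1/((48 - 387) + (-500 + 33)) = 1/(-339 - 467) = 1/(-806) = -1/806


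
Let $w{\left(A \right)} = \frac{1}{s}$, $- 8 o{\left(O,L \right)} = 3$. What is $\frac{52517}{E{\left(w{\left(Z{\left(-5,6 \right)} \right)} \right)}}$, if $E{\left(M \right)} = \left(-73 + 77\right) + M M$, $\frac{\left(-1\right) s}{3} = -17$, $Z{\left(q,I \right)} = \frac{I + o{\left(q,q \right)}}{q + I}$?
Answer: $\frac{136596717}{10405} \approx 13128.0$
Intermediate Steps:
$o{\left(O,L \right)} = - \frac{3}{8}$ ($o{\left(O,L \right)} = \left(- \frac{1}{8}\right) 3 = - \frac{3}{8}$)
$Z{\left(q,I \right)} = \frac{- \frac{3}{8} + I}{I + q}$ ($Z{\left(q,I \right)} = \frac{I - \frac{3}{8}}{q + I} = \frac{- \frac{3}{8} + I}{I + q}$)
$s = 51$ ($s = \left(-3\right) \left(-17\right) = 51$)
$w{\left(A \right)} = \frac{1}{51}$
$E{\left(M \right)} = 4 + M^{2}$
$\frac{52517}{E{\left(w{\left(Z{\left(-5,6 \right)} \right)} \right)}} = \frac{52517}{4 + \left(\frac{1}{51}\right)^{2}} = \frac{52517}{4 + \frac{1}{2601}} = \frac{52517}{\frac{10405}{2601}} = 52517 \cdot \frac{2601}{10405} = \frac{136596717}{10405}$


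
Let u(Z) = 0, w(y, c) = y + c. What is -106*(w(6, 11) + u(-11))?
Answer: -1802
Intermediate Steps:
w(y, c) = c + y
-106*(w(6, 11) + u(-11)) = -106*((11 + 6) + 0) = -106*(17 + 0) = -106*17 = -1802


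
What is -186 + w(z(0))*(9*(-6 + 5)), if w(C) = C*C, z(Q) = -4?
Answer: -330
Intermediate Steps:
w(C) = C**2
-186 + w(z(0))*(9*(-6 + 5)) = -186 + (-4)**2*(9*(-6 + 5)) = -186 + 16*(9*(-1)) = -186 + 16*(-9) = -186 - 144 = -330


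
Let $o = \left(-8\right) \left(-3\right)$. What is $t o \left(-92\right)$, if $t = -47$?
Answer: $103776$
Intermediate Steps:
$o = 24$
$t o \left(-92\right) = \left(-47\right) 24 \left(-92\right) = \left(-1128\right) \left(-92\right) = 103776$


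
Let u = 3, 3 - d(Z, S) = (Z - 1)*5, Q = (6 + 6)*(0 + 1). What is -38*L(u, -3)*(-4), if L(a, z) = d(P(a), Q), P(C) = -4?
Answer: 4256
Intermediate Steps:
Q = 12 (Q = 12*1 = 12)
d(Z, S) = 8 - 5*Z (d(Z, S) = 3 - (Z - 1)*5 = 3 - (-1 + Z)*5 = 3 - (-5 + 5*Z) = 3 + (5 - 5*Z) = 8 - 5*Z)
L(a, z) = 28 (L(a, z) = 8 - 5*(-4) = 8 + 20 = 28)
-38*L(u, -3)*(-4) = -38*28*(-4) = -1064*(-4) = 4256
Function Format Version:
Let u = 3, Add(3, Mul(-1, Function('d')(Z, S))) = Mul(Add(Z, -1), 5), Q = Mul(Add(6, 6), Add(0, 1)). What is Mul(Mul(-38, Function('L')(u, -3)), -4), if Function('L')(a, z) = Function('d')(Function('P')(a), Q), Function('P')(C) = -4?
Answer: 4256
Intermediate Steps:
Q = 12 (Q = Mul(12, 1) = 12)
Function('d')(Z, S) = Add(8, Mul(-5, Z)) (Function('d')(Z, S) = Add(3, Mul(-1, Mul(Add(Z, -1), 5))) = Add(3, Mul(-1, Mul(Add(-1, Z), 5))) = Add(3, Mul(-1, Add(-5, Mul(5, Z)))) = Add(3, Add(5, Mul(-5, Z))) = Add(8, Mul(-5, Z)))
Function('L')(a, z) = 28 (Function('L')(a, z) = Add(8, Mul(-5, -4)) = Add(8, 20) = 28)
Mul(Mul(-38, Function('L')(u, -3)), -4) = Mul(Mul(-38, 28), -4) = Mul(-1064, -4) = 4256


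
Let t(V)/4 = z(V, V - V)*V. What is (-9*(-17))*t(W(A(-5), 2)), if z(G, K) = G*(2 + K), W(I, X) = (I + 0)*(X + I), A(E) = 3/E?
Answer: 539784/625 ≈ 863.65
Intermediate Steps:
W(I, X) = I*(I + X)
t(V) = 8*V**2 (t(V) = 4*((V*(2 + (V - V)))*V) = 4*((V*(2 + 0))*V) = 4*((V*2)*V) = 4*((2*V)*V) = 4*(2*V**2) = 8*V**2)
(-9*(-17))*t(W(A(-5), 2)) = (-9*(-17))*(8*((3/(-5))*(3/(-5) + 2))**2) = 153*(8*((3*(-1/5))*(3*(-1/5) + 2))**2) = 153*(8*(-3*(-3/5 + 2)/5)**2) = 153*(8*(-3/5*7/5)**2) = 153*(8*(-21/25)**2) = 153*(8*(441/625)) = 153*(3528/625) = 539784/625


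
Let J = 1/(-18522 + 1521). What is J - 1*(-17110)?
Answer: 290887109/17001 ≈ 17110.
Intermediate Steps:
J = -1/17001 (J = 1/(-17001) = -1/17001 ≈ -5.8820e-5)
J - 1*(-17110) = -1/17001 - 1*(-17110) = -1/17001 + 17110 = 290887109/17001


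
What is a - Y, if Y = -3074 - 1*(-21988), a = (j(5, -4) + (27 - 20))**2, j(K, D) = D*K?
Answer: -18745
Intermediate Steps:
a = 169 (a = (-4*5 + (27 - 20))**2 = (-20 + 7)**2 = (-13)**2 = 169)
Y = 18914 (Y = -3074 + 21988 = 18914)
a - Y = 169 - 1*18914 = 169 - 18914 = -18745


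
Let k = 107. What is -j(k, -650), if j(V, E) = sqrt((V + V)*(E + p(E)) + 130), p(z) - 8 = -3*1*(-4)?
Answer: -I*sqrt(134690) ≈ -367.0*I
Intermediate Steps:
p(z) = 20 (p(z) = 8 - 3*1*(-4) = 8 - 3*(-4) = 8 + 12 = 20)
j(V, E) = sqrt(130 + 2*V*(20 + E)) (j(V, E) = sqrt((V + V)*(E + 20) + 130) = sqrt((2*V)*(20 + E) + 130) = sqrt(2*V*(20 + E) + 130) = sqrt(130 + 2*V*(20 + E)))
-j(k, -650) = -sqrt(130 + 40*107 + 2*(-650)*107) = -sqrt(130 + 4280 - 139100) = -sqrt(-134690) = -I*sqrt(134690)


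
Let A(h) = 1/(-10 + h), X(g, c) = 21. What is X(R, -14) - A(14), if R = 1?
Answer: 83/4 ≈ 20.750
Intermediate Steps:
X(R, -14) - A(14) = 21 - 1/(-10 + 14) = 21 - 1/4 = 21 - 1*¼ = 21 - ¼ = 83/4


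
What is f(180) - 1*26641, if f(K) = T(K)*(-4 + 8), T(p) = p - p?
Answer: -26641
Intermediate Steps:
T(p) = 0
f(K) = 0 (f(K) = 0*(-4 + 8) = 0*4 = 0)
f(180) - 1*26641 = 0 - 1*26641 = 0 - 26641 = -26641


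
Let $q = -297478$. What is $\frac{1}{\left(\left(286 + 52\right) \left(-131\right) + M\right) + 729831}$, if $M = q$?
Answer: $\frac{1}{388075} \approx 2.5768 \cdot 10^{-6}$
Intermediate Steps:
$M = -297478$
$\frac{1}{\left(\left(286 + 52\right) \left(-131\right) + M\right) + 729831} = \frac{1}{\left(\left(286 + 52\right) \left(-131\right) - 297478\right) + 729831} = \frac{1}{\left(338 \left(-131\right) - 297478\right) + 729831} = \frac{1}{\left(-44278 - 297478\right) + 729831} = \frac{1}{-341756 + 729831} = \frac{1}{388075}$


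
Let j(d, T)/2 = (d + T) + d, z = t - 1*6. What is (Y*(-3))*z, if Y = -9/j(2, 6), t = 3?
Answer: -81/20 ≈ -4.0500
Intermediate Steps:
z = -3 (z = 3 - 1*6 = 3 - 6 = -3)
j(d, T) = 2*T + 4*d (j(d, T) = 2*((d + T) + d) = 2*((T + d) + d) = 2*(T + 2*d) = 2*T + 4*d)
Y = -9/20 (Y = -9/(2*6 + 4*2) = -9/(12 + 8) = -9/20 ≈ -0.45000)
(Y*(-3))*z = -9/20*(-3)*(-3) = (27/20)*(-3) = -81/20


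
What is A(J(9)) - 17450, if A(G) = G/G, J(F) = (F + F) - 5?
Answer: -17449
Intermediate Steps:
J(F) = -5 + 2*F (J(F) = 2*F - 5 = -5 + 2*F)
A(G) = 1
A(J(9)) - 17450 = 1 - 17450 = -17449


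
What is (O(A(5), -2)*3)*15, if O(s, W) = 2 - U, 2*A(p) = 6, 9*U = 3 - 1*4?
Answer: 95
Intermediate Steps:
U = -⅑ (U = (3 - 1*4)/9 = (3 - 4)/9 = (⅑)*(-1) = -⅑ ≈ -0.11111)
A(p) = 3 (A(p) = (½)*6 = 3)
O(s, W) = 19/9 (O(s, W) = 2 - 1*(-⅑) = 2 + ⅑ = 19/9)
(O(A(5), -2)*3)*15 = ((19/9)*3)*15 = (19/3)*15 = 95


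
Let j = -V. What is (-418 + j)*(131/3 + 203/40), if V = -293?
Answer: -146225/24 ≈ -6092.7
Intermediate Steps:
j = 293 (j = -1*(-293) = 293)
(-418 + j)*(131/3 + 203/40) = (-418 + 293)*(131/3 + 203/40) = -125*(131*(1/3) + 203*(1/40)) = -125*(131/3 + 203/40) = -125*5849/120 = -146225/24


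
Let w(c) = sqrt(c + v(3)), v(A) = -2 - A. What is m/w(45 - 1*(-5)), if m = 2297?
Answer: 2297*sqrt(5)/15 ≈ 342.42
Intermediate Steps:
w(c) = sqrt(-5 + c) (w(c) = sqrt(c + (-2 - 1*3)) = sqrt(c + (-2 - 3)) = sqrt(c - 5) = sqrt(-5 + c))
m/w(45 - 1*(-5)) = 2297/(sqrt(-5 + (45 - 1*(-5)))) = 2297/(sqrt(-5 + (45 + 5))) = 2297/(sqrt(-5 + 50)) = 2297/(sqrt(45)) = 2297/((3*sqrt(5))) = 2297*(sqrt(5)/15) = 2297*sqrt(5)/15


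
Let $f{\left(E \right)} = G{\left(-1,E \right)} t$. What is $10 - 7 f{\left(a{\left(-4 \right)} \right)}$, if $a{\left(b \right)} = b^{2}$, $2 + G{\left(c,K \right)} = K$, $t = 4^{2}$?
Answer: $-1558$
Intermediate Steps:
$t = 16$
$G{\left(c,K \right)} = -2 + K$
$f{\left(E \right)} = -32 + 16 E$ ($f{\left(E \right)} = \left(-2 + E\right) 16 = -32 + 16 E$)
$10 - 7 f{\left(a{\left(-4 \right)} \right)} = 10 - 7 \left(-32 + 16 \left(-4\right)^{2}\right) = 10 - 7 \left(-32 + 16 \cdot 16\right) = 10 - 7 \left(-32 + 256\right) = 10 - 1568 = -1558$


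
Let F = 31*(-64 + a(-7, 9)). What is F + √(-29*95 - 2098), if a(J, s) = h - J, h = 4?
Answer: -1643 + I*√4853 ≈ -1643.0 + 69.663*I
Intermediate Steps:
a(J, s) = 4 - J
F = -1643 (F = 31*(-64 + (4 - 1*(-7))) = 31*(-64 + (4 + 7)) = 31*(-64 + 11) = 31*(-53) = -1643)
F + √(-29*95 - 2098) = -1643 + √(-29*95 - 2098) = -1643 + √(-2755 - 2098) = -1643 + √(-4853) = -1643 + I*√4853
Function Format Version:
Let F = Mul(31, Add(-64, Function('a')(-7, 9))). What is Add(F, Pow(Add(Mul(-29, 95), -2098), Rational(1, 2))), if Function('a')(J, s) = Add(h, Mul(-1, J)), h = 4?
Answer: Add(-1643, Mul(I, Pow(4853, Rational(1, 2)))) ≈ Add(-1643.0, Mul(69.663, I))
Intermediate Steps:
Function('a')(J, s) = Add(4, Mul(-1, J))
F = -1643 (F = Mul(31, Add(-64, Add(4, Mul(-1, -7)))) = Mul(31, Add(-64, Add(4, 7))) = Mul(31, Add(-64, 11)) = Mul(31, -53) = -1643)
Add(F, Pow(Add(Mul(-29, 95), -2098), Rational(1, 2))) = Add(-1643, Pow(Add(Mul(-29, 95), -2098), Rational(1, 2))) = Add(-1643, Pow(Add(-2755, -2098), Rational(1, 2))) = Add(-1643, Pow(-4853, Rational(1, 2))) = Add(-1643, Mul(I, Pow(4853, Rational(1, 2))))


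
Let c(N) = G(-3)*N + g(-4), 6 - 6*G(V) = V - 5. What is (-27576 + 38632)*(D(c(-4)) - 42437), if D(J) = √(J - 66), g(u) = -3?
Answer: -469183472 + 11056*I*√705/3 ≈ -4.6918e+8 + 97852.0*I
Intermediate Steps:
G(V) = 11/6 - V/6 (G(V) = 1 - (V - 5)/6 = 1 - (-5 + V)/6 = 1 + (⅚ - V/6) = 11/6 - V/6)
c(N) = -3 + 7*N/3 (c(N) = (11/6 - ⅙*(-3))*N - 3 = (11/6 + ½)*N - 3 = 7*N/3 - 3 = -3 + 7*N/3)
D(J) = √(-66 + J)
(-27576 + 38632)*(D(c(-4)) - 42437) = (-27576 + 38632)*(√(-66 + (-3 + (7/3)*(-4))) - 42437) = 11056*(√(-66 + (-3 - 28/3)) - 42437) = 11056*(√(-66 - 37/3) - 42437) = 11056*(√(-235/3) - 42437) = 11056*(I*√705/3 - 42437) = 11056*(-42437 + I*√705/3) = -469183472 + 11056*I*√705/3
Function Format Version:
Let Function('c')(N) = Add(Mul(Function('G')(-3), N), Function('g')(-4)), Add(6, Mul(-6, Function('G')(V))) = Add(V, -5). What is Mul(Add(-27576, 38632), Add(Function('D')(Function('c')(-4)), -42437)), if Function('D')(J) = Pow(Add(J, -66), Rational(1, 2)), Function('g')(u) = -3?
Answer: Add(-469183472, Mul(Rational(11056, 3), I, Pow(705, Rational(1, 2)))) ≈ Add(-4.6918e+8, Mul(97852., I))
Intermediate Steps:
Function('G')(V) = Add(Rational(11, 6), Mul(Rational(-1, 6), V)) (Function('G')(V) = Add(1, Mul(Rational(-1, 6), Add(V, -5))) = Add(1, Mul(Rational(-1, 6), Add(-5, V))) = Add(1, Add(Rational(5, 6), Mul(Rational(-1, 6), V))) = Add(Rational(11, 6), Mul(Rational(-1, 6), V)))
Function('c')(N) = Add(-3, Mul(Rational(7, 3), N)) (Function('c')(N) = Add(Mul(Add(Rational(11, 6), Mul(Rational(-1, 6), -3)), N), -3) = Add(Mul(Add(Rational(11, 6), Rational(1, 2)), N), -3) = Add(Mul(Rational(7, 3), N), -3) = Add(-3, Mul(Rational(7, 3), N)))
Function('D')(J) = Pow(Add(-66, J), Rational(1, 2))
Mul(Add(-27576, 38632), Add(Function('D')(Function('c')(-4)), -42437)) = Mul(Add(-27576, 38632), Add(Pow(Add(-66, Add(-3, Mul(Rational(7, 3), -4))), Rational(1, 2)), -42437)) = Mul(11056, Add(Pow(Add(-66, Add(-3, Rational(-28, 3))), Rational(1, 2)), -42437)) = Mul(11056, Add(Pow(Add(-66, Rational(-37, 3)), Rational(1, 2)), -42437)) = Mul(11056, Add(Pow(Rational(-235, 3), Rational(1, 2)), -42437)) = Mul(11056, Add(Mul(Rational(1, 3), I, Pow(705, Rational(1, 2))), -42437)) = Mul(11056, Add(-42437, Mul(Rational(1, 3), I, Pow(705, Rational(1, 2))))) = Add(-469183472, Mul(Rational(11056, 3), I, Pow(705, Rational(1, 2))))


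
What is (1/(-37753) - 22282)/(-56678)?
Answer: 841212347/2139764534 ≈ 0.39313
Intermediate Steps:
(1/(-37753) - 22282)/(-56678) = (-1/37753 - 22282)*(-1/56678) = -841212347/37753*(-1/56678) = 841212347/2139764534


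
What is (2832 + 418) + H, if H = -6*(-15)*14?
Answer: 4510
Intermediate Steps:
H = 1260 (H = 90*14 = 1260)
(2832 + 418) + H = (2832 + 418) + 1260 = 3250 + 1260 = 4510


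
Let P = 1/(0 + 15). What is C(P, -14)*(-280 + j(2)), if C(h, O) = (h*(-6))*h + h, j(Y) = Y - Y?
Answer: -56/5 ≈ -11.200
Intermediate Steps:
j(Y) = 0
P = 1/15 ≈ 0.066667
C(h, O) = h - 6*h² (C(h, O) = (-6*h)*h + h = -6*h² + h = h - 6*h²)
C(P, -14)*(-280 + j(2)) = ((1 - 6*1/15)/15)*(-280 + 0) = ((1 - ⅖)/15)*(-280) = ((1/15)*(⅗))*(-280) = (1/25)*(-280) = -56/5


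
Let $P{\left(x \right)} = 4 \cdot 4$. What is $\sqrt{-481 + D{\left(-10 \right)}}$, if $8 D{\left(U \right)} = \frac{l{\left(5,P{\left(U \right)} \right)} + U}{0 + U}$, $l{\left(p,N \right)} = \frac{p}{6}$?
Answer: $\frac{i \sqrt{276990}}{24} \approx 21.929 i$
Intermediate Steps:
$P{\left(x \right)} = 16$
$l{\left(p,N \right)} = \frac{p}{6}$ ($l{\left(p,N \right)} = p \frac{1}{6} = \frac{p}{6}$)
$D{\left(U \right)} = \frac{\frac{5}{6} + U}{8 U}$ ($D{\left(U \right)} = \frac{\left(\frac{1}{6} \cdot 5 + U\right) \frac{1}{0 + U}}{8} = \frac{\left(\frac{5}{6} + U\right) \frac{1}{U}}{8} = \frac{\frac{1}{U} \left(\frac{5}{6} + U\right)}{8} = \frac{\frac{5}{6} + U}{8 U}$)
$\sqrt{-481 + D{\left(-10 \right)}} = \sqrt{-481 + \frac{5 + 6 \left(-10\right)}{48 \left(-10\right)}} = \sqrt{-481 + \frac{1}{48} \left(- \frac{1}{10}\right) \left(5 - 60\right)} = \sqrt{-481 + \frac{1}{48} \left(- \frac{1}{10}\right) \left(-55\right)} = \sqrt{-481 + \frac{11}{96}} = \sqrt{- \frac{46165}{96}} = \frac{i \sqrt{276990}}{24}$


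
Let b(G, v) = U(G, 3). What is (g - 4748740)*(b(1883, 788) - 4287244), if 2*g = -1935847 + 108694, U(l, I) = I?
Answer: 48551430907553/2 ≈ 2.4276e+13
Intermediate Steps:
b(G, v) = 3
g = -1827153/2 (g = (-1935847 + 108694)/2 = (½)*(-1827153) = -1827153/2 ≈ -9.1358e+5)
(g - 4748740)*(b(1883, 788) - 4287244) = (-1827153/2 - 4748740)*(3 - 4287244) = -11324633/2*(-4287241) = 48551430907553/2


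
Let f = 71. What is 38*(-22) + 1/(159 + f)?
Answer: -192279/230 ≈ -836.00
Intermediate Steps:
38*(-22) + 1/(159 + f) = 38*(-22) + 1/(159 + 71) = -836 + 1/230 = -192279/230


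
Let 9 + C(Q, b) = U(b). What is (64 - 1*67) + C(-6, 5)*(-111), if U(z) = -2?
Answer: 1218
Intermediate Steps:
C(Q, b) = -11 (C(Q, b) = -9 - 2 = -11)
(64 - 1*67) + C(-6, 5)*(-111) = (64 - 1*67) - 11*(-111) = (64 - 67) + 1221 = -3 + 1221 = 1218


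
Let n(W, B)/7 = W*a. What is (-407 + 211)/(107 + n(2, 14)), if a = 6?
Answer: -196/191 ≈ -1.0262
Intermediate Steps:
n(W, B) = 42*W (n(W, B) = 7*(W*6) = 7*(6*W) = 42*W)
(-407 + 211)/(107 + n(2, 14)) = (-407 + 211)/(107 + 42*2) = -196/(107 + 84) = -196/191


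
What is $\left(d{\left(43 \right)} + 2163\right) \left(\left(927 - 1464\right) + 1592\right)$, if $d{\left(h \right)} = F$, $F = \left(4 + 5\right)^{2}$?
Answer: $2367420$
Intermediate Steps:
$F = 81$ ($F = 9^{2} = 81$)
$d{\left(h \right)} = 81$
$\left(d{\left(43 \right)} + 2163\right) \left(\left(927 - 1464\right) + 1592\right) = \left(81 + 2163\right) \left(\left(927 - 1464\right) + 1592\right) = 2244 \left(-537 + 1592\right) = 2244 \cdot 1055 = 2367420$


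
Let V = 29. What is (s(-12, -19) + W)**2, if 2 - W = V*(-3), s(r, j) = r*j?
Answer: 100489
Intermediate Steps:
s(r, j) = j*r
W = 89 (W = 2 - 29*(-3) = 2 - 1*(-87) = 2 + 87 = 89)
(s(-12, -19) + W)**2 = (-19*(-12) + 89)**2 = (228 + 89)**2 = 317**2 = 100489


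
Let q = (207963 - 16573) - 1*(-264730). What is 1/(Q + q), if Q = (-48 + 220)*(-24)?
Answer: 1/451992 ≈ 2.2124e-6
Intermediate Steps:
q = 456120 (q = 191390 + 264730 = 456120)
Q = -4128 (Q = 172*(-24) = -4128)
1/(Q + q) = 1/(-4128 + 456120) = 1/451992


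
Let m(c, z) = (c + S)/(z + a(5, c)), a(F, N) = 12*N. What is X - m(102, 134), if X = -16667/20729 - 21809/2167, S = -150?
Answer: -330407112018/30500505497 ≈ -10.833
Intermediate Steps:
m(c, z) = (-150 + c)/(z + 12*c) (m(c, z) = (c - 150)/(z + 12*c) = (-150 + c)/(z + 12*c))
X = -488196150/44919743 (X = -16667*1/20729 - 21809*1/2167 = -16667/20729 - 21809/2167 = -488196150/44919743 ≈ -10.868)
X - m(102, 134) = -488196150/44919743 - (-150 + 102)/(134 + 12*102) = -488196150/44919743 - (-48)/(134 + 1224) = -488196150/44919743 - (-48)/1358 = -488196150/44919743 - 1*(-24/679) = -488196150/44919743 + 24/679 = -330407112018/30500505497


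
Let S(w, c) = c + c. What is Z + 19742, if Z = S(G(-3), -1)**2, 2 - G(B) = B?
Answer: 19746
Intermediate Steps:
G(B) = 2 - B
S(w, c) = 2*c
Z = 4 (Z = (2*(-1))**2 = (-2)**2 = 4)
Z + 19742 = 4 + 19742 = 19746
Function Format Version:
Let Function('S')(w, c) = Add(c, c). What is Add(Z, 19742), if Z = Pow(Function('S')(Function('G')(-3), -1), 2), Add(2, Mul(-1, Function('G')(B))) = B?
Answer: 19746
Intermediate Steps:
Function('G')(B) = Add(2, Mul(-1, B))
Function('S')(w, c) = Mul(2, c)
Z = 4 (Z = Pow(Mul(2, -1), 2) = Pow(-2, 2) = 4)
Add(Z, 19742) = Add(4, 19742) = 19746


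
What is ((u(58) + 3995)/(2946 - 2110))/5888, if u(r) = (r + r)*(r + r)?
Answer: 17451/4922368 ≈ 0.0035452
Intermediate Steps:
u(r) = 4*r**2 (u(r) = (2*r)*(2*r) = 4*r**2)
((u(58) + 3995)/(2946 - 2110))/5888 = ((4*58**2 + 3995)/(2946 - 2110))/5888 = ((4*3364 + 3995)/836)*(1/5888) = ((13456 + 3995)*(1/836))*(1/5888) = (17451*(1/836))*(1/5888) = (17451/836)*(1/5888) = 17451/4922368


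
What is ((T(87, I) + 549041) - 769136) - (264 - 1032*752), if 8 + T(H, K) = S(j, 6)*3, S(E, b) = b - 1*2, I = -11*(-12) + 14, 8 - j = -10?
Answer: 555709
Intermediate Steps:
j = 18 (j = 8 - 1*(-10) = 8 + 10 = 18)
I = 146 (I = 132 + 14 = 146)
S(E, b) = -2 + b (S(E, b) = b - 2 = -2 + b)
T(H, K) = 4 (T(H, K) = -8 + (-2 + 6)*3 = -8 + 4*3 = -8 + 12 = 4)
((T(87, I) + 549041) - 769136) - (264 - 1032*752) = ((4 + 549041) - 769136) - (264 - 1032*752) = (549045 - 769136) - (264 - 776064) = -220091 - 1*(-775800) = -220091 + 775800 = 555709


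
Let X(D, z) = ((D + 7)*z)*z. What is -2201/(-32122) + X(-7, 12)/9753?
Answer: 2201/32122 ≈ 0.068520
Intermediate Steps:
X(D, z) = z²*(7 + D) (X(D, z) = ((7 + D)*z)*z = (z*(7 + D))*z = z²*(7 + D))
-2201/(-32122) + X(-7, 12)/9753 = -2201/(-32122) + (12²*(7 - 7))/9753 = -2201*(-1/32122) + (144*0)*(1/9753) = 2201/32122 + 0*(1/9753) = 2201/32122 + 0 = 2201/32122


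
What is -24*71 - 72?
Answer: -1776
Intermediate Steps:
-24*71 - 72 = -1704 - 72 = -1776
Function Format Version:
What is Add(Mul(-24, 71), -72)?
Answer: -1776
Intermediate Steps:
Add(Mul(-24, 71), -72) = Add(-1704, -72) = -1776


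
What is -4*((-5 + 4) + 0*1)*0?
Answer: 0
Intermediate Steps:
-4*((-5 + 4) + 0*1)*0 = -4*(-1 + 0)*0 = -4*(-1)*0 = 4*0 = 0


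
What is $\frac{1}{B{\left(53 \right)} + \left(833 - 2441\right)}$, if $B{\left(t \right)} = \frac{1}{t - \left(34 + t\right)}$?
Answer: $- \frac{34}{54673} \approx -0.00062188$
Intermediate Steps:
$B{\left(t \right)} = - \frac{1}{34}$ ($B{\left(t \right)} = \frac{1}{-34} = - \frac{1}{34}$)
$\frac{1}{B{\left(53 \right)} + \left(833 - 2441\right)} = \frac{1}{- \frac{1}{34} + \left(833 - 2441\right)} = \frac{1}{- \frac{1}{34} - 1608} = \frac{1}{- \frac{54673}{34}} = - \frac{34}{54673}$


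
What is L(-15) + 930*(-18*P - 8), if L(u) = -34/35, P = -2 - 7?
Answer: 5012666/35 ≈ 1.4322e+5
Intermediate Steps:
P = -9
L(u) = -34/35 (L(u) = -34*1/35 = -34/35)
L(-15) + 930*(-18*P - 8) = -34/35 + 930*(-18*(-9) - 8) = -34/35 + 930*(162 - 8) = -34/35 + 930*154 = -34/35 + 143220 = 5012666/35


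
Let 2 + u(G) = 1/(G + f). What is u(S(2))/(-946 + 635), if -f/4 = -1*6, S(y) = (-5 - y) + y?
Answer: 37/5909 ≈ 0.0062616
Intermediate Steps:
S(y) = -5
f = 24 (f = -(-4)*6 = -4*(-6) = 24)
u(G) = -2 + 1/(24 + G) (u(G) = -2 + 1/(G + 24) = -2 + 1/(24 + G))
u(S(2))/(-946 + 635) = ((-47 - 2*(-5))/(24 - 5))/(-946 + 635) = ((-47 + 10)/19)/(-311) = -(-37)/5909 = -1/311*(-37/19) = 37/5909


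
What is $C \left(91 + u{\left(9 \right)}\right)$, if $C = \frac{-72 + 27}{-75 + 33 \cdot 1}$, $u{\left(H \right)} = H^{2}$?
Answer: $\frac{1290}{7} \approx 184.29$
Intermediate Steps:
$C = \frac{15}{14}$ ($C = - \frac{45}{-75 + 33} = - \frac{45}{-42} = \left(-45\right) \left(- \frac{1}{42}\right) = \frac{15}{14} \approx 1.0714$)
$C \left(91 + u{\left(9 \right)}\right) = \frac{15 \left(91 + 9^{2}\right)}{14} = \frac{15 \left(91 + 81\right)}{14} = \frac{15}{14} \cdot 172 = \frac{1290}{7}$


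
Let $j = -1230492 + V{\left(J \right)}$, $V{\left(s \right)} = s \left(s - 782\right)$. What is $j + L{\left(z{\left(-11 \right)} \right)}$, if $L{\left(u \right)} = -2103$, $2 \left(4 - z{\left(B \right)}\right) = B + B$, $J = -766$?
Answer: $-46827$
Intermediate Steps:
$z{\left(B \right)} = 4 - B$ ($z{\left(B \right)} = 4 - \frac{B + B}{2} = 4 - \frac{2 B}{2} = 4 - B$)
$V{\left(s \right)} = s \left(-782 + s\right)$
$j = -44724$ ($j = -1230492 - 766 \left(-782 - 766\right) = -1230492 - -1185768 = -1230492 + 1185768 = -44724$)
$j + L{\left(z{\left(-11 \right)} \right)} = -44724 - 2103 = -46827$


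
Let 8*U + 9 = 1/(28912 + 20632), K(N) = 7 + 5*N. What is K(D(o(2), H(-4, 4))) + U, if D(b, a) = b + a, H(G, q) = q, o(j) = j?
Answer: 14219129/396352 ≈ 35.875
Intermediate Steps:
D(b, a) = a + b
U = -445895/396352 (U = -9/8 + 1/(8*(28912 + 20632)) = -9/8 + (⅛)/49544 = -9/8 + (⅛)*(1/49544) = -9/8 + 1/396352 = -445895/396352 ≈ -1.1250)
K(D(o(2), H(-4, 4))) + U = (7 + 5*(4 + 2)) - 445895/396352 = (7 + 5*6) - 445895/396352 = (7 + 30) - 445895/396352 = 37 - 445895/396352 = 14219129/396352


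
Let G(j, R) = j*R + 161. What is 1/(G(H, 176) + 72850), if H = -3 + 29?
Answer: 1/77587 ≈ 1.2889e-5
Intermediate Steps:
H = 26
G(j, R) = 161 + R*j (G(j, R) = R*j + 161 = 161 + R*j)
1/(G(H, 176) + 72850) = 1/((161 + 176*26) + 72850) = 1/((161 + 4576) + 72850) = 1/(4737 + 72850) = 1/77587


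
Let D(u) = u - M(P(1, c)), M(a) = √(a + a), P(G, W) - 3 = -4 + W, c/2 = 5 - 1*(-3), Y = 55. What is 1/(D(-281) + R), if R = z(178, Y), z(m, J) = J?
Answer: -113/25523 + √30/51046 ≈ -0.0043201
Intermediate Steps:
c = 16 (c = 2*(5 - 1*(-3)) = 2*(5 + 3) = 2*8 = 16)
P(G, W) = -1 + W (P(G, W) = 3 + (-4 + W) = -1 + W)
M(a) = √2*√a (M(a) = √(2*a) = √2*√a)
D(u) = u - √30 (D(u) = u - √2*√(-1 + 16) = u - √2*√15 = u - √30)
R = 55
1/(D(-281) + R) = 1/((-281 - √30) + 55) = 1/(-226 - √30)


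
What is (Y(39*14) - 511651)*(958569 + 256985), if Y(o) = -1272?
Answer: -623485604342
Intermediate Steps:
(Y(39*14) - 511651)*(958569 + 256985) = (-1272 - 511651)*(958569 + 256985) = -512923*1215554 = -623485604342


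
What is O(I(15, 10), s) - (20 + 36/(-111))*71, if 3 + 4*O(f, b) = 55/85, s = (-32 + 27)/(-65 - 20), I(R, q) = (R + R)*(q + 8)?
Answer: -879066/629 ≈ -1397.6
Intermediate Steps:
I(R, q) = 2*R*(8 + q) (I(R, q) = (2*R)*(8 + q) = 2*R*(8 + q))
s = 1/17 (s = -5/(-85) = -5*(-1/85) = 1/17 ≈ 0.058824)
O(f, b) = -10/17 (O(f, b) = -¾ + (55/85)/4 = -¾ + (55*(1/85))/4 = -¾ + (¼)*(11/17) = -¾ + 11/68 = -10/17)
O(I(15, 10), s) - (20 + 36/(-111))*71 = -10/17 - (20 + 36/(-111))*71 = -10/17 - (20 + 36*(-1/111))*71 = -10/17 - (20 - 12/37)*71 = -10/17 - 728*71/37 = -10/17 - 1*51688/37 = -10/17 - 51688/37 = -879066/629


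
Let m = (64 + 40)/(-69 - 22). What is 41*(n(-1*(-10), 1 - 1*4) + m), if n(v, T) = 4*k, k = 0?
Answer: -328/7 ≈ -46.857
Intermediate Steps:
m = -8/7 (m = 104/(-91) = 104*(-1/91) = -8/7 ≈ -1.1429)
n(v, T) = 0 (n(v, T) = 4*0 = 0)
41*(n(-1*(-10), 1 - 1*4) + m) = 41*(0 - 8/7) = 41*(-8/7) = -328/7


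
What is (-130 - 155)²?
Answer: 81225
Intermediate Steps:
(-130 - 155)² = (-285)² = 81225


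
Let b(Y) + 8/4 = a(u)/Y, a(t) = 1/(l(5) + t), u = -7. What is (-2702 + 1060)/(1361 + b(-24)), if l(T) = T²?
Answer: -709344/587087 ≈ -1.2082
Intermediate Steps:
a(t) = 1/(25 + t) (a(t) = 1/(5² + t) = 1/(25 + t))
b(Y) = -2 + 1/(18*Y) (b(Y) = -2 + 1/((25 - 7)*Y) = -2 + 1/(18*Y))
(-2702 + 1060)/(1361 + b(-24)) = (-2702 + 1060)/(1361 + (-2 + (1/18)/(-24))) = -1642/(1361 + (-2 + (1/18)*(-1/24))) = -1642/(1361 + (-2 - 1/432)) = -1642/(1361 - 865/432) = -1642/587087/432 = -1642*432/587087 = -709344/587087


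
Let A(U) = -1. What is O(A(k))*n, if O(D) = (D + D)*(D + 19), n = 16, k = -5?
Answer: -576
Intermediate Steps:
O(D) = 2*D*(19 + D) (O(D) = (2*D)*(19 + D) = 2*D*(19 + D))
O(A(k))*n = (2*(-1)*(19 - 1))*16 = (2*(-1)*18)*16 = -36*16 = -576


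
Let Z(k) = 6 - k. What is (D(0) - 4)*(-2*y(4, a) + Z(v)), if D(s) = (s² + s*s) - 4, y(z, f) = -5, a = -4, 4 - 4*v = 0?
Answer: -120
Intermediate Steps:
v = 1 (v = 1 - ¼*0 = 1 + 0 = 1)
D(s) = -4 + 2*s² (D(s) = (s² + s²) - 4 = 2*s² - 4 = -4 + 2*s²)
(D(0) - 4)*(-2*y(4, a) + Z(v)) = ((-4 + 2*0²) - 4)*(-2*(-5) + (6 - 1*1)) = ((-4 + 2*0) - 4)*(10 + (6 - 1)) = ((-4 + 0) - 4)*(10 + 5) = (-4 - 4)*15 = -8*15 = -120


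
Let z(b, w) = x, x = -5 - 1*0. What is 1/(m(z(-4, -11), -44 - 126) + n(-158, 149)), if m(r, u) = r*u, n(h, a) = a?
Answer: 1/999 ≈ 0.0010010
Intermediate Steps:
x = -5 (x = -5 + 0 = -5)
z(b, w) = -5
1/(m(z(-4, -11), -44 - 126) + n(-158, 149)) = 1/(-5*(-44 - 126) + 149) = 1/(-5*(-170) + 149) = 1/(850 + 149) = 1/999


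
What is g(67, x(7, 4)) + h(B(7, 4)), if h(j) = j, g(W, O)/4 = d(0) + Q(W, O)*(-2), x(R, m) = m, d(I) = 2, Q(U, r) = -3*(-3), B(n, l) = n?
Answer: -57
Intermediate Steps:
Q(U, r) = 9
g(W, O) = -64 (g(W, O) = 4*(2 + 9*(-2)) = 4*(2 - 18) = 4*(-16) = -64)
g(67, x(7, 4)) + h(B(7, 4)) = -64 + 7 = -57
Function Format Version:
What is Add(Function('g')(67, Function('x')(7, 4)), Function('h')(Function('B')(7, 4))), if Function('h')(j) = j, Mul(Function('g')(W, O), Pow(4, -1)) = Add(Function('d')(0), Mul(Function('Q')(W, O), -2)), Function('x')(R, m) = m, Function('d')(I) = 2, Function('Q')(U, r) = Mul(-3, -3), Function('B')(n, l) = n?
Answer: -57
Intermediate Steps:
Function('Q')(U, r) = 9
Function('g')(W, O) = -64 (Function('g')(W, O) = Mul(4, Add(2, Mul(9, -2))) = Mul(4, Add(2, -18)) = Mul(4, -16) = -64)
Add(Function('g')(67, Function('x')(7, 4)), Function('h')(Function('B')(7, 4))) = Add(-64, 7) = -57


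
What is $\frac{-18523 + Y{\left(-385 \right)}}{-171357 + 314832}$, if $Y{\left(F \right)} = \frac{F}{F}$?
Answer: $- \frac{6174}{47825} \approx -0.1291$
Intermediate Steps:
$Y{\left(F \right)} = 1$
$\frac{-18523 + Y{\left(-385 \right)}}{-171357 + 314832} = \frac{-18523 + 1}{-171357 + 314832} = - \frac{18522}{143475} = \left(-18522\right) \frac{1}{143475} = - \frac{6174}{47825}$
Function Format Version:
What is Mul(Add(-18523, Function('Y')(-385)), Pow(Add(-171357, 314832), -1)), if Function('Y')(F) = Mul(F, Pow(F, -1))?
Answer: Rational(-6174, 47825) ≈ -0.12910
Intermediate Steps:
Function('Y')(F) = 1
Mul(Add(-18523, Function('Y')(-385)), Pow(Add(-171357, 314832), -1)) = Mul(Add(-18523, 1), Pow(Add(-171357, 314832), -1)) = Mul(-18522, Pow(143475, -1)) = Mul(-18522, Rational(1, 143475)) = Rational(-6174, 47825)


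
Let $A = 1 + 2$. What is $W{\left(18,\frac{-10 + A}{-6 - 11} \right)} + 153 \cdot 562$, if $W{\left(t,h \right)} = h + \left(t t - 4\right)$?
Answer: $\frac{1467209}{17} \approx 86306.0$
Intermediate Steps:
$A = 3$
$W{\left(t,h \right)} = -4 + h + t^{2}$ ($W{\left(t,h \right)} = h + \left(t^{2} - 4\right) = h + \left(-4 + t^{2}\right) = -4 + h + t^{2}$)
$W{\left(18,\frac{-10 + A}{-6 - 11} \right)} + 153 \cdot 562 = \left(-4 + \frac{-10 + 3}{-6 - 11} + 18^{2}\right) + 153 \cdot 562 = \left(-4 - \frac{7}{-17} + 324\right) + 85986 = \left(-4 - - \frac{7}{17} + 324\right) + 85986 = \left(-4 + \frac{7}{17} + 324\right) + 85986 = \frac{5447}{17} + 85986 = \frac{1467209}{17}$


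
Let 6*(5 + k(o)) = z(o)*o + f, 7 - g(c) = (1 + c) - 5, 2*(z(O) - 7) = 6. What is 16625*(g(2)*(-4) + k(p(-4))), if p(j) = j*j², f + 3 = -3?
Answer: -7414750/3 ≈ -2.4716e+6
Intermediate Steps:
z(O) = 10 (z(O) = 7 + (½)*6 = 7 + 3 = 10)
g(c) = 11 - c (g(c) = 7 - ((1 + c) - 5) = 7 - (-4 + c) = 7 + (4 - c) = 11 - c)
f = -6 (f = -3 - 3 = -6)
p(j) = j³
k(o) = -6 + 5*o/3 (k(o) = -5 + (10*o - 6)/6 = -5 + (-6 + 10*o)/6 = -5 + (-1 + 5*o/3) = -6 + 5*o/3)
16625*(g(2)*(-4) + k(p(-4))) = 16625*((11 - 1*2)*(-4) + (-6 + (5/3)*(-4)³)) = 16625*((11 - 2)*(-4) + (-6 + (5/3)*(-64))) = 16625*(9*(-4) + (-6 - 320/3)) = 16625*(-36 - 338/3) = 16625*(-446/3) = -7414750/3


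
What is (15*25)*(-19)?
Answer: -7125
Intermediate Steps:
(15*25)*(-19) = 375*(-19) = -7125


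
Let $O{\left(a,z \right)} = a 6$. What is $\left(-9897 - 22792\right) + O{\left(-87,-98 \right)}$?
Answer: $-33211$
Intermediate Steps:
$O{\left(a,z \right)} = 6 a$
$\left(-9897 - 22792\right) + O{\left(-87,-98 \right)} = \left(-9897 - 22792\right) + 6 \left(-87\right) = -32689 - 522 = -33211$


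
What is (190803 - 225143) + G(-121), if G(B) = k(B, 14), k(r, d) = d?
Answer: -34326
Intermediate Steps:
G(B) = 14
(190803 - 225143) + G(-121) = (190803 - 225143) + 14 = -34340 + 14 = -34326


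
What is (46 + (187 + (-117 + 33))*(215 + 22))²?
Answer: 598144849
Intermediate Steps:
(46 + (187 + (-117 + 33))*(215 + 22))² = (46 + (187 - 84)*237)² = (46 + 103*237)² = (46 + 24411)² = 24457² = 598144849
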